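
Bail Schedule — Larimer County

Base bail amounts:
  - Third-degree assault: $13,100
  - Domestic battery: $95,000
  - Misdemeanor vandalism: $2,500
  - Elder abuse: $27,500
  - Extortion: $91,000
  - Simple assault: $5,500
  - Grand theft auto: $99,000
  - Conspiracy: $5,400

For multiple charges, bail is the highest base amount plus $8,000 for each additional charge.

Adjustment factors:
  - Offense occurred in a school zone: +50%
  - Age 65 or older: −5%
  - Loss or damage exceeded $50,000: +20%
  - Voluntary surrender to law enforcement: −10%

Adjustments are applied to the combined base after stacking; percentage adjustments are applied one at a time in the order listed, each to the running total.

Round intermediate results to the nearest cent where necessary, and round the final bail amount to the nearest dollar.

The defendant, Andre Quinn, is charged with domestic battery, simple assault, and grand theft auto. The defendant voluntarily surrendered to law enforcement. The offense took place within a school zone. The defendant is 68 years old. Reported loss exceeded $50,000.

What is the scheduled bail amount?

$176,985

Base amounts from the schedule: domestic battery $95,000; simple assault $5,500; grand theft auto $99,000.
Stacking rule: highest base plus $8,000 per additional charge. Highest is grand theft auto at $99,000; 2 additional charges → +$16,000. Combined base = $115,000.
Offense occurred in a school zone (+50%): $115,000 × 1.5 = $172,500.
Age 65 or older (−5%): $172,500 × 0.95 = $163,875.
Loss or damage exceeded $50,000 (+20%): $163,875 × 1.2 = $196,650.
Voluntary surrender to law enforcement (−10%): $196,650 × 0.9 = $176,985.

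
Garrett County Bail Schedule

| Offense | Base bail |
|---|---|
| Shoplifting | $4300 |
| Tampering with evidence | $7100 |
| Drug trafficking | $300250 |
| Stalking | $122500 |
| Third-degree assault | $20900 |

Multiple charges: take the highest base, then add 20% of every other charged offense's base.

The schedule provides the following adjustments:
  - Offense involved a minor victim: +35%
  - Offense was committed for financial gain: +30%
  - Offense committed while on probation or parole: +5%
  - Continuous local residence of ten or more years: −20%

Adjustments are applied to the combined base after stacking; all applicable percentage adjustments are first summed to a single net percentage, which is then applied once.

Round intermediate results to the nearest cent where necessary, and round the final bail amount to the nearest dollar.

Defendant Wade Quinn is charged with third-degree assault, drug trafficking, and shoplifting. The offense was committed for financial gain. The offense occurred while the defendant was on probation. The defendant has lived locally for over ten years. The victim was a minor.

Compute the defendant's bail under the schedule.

Base amounts from the schedule: third-degree assault $20900; drug trafficking $300250; shoplifting $4300.
Stacking rule: highest base plus 20% of each additional charge. Highest is drug trafficking at $300250. Additional: $20900 × 20% = $4180; $4300 × 20% = $860. Combined base = $300250 + $5040 = $305290.
Net percentage adjustment: +35% +30% +5% −20% = +50%. $305290 × 1.5 = $457935.

$457935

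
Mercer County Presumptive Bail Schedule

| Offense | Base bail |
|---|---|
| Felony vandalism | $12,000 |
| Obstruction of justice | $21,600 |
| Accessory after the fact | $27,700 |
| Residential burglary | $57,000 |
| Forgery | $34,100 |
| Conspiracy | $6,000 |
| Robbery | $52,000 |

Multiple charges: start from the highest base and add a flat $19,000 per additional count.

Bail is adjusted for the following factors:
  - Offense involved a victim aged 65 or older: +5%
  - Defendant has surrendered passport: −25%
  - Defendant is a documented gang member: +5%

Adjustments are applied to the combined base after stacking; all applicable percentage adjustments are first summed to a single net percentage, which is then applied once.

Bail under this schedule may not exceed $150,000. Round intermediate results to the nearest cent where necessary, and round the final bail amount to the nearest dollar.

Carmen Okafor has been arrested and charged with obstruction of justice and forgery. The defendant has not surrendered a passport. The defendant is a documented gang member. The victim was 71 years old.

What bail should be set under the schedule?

$58,410

Base amounts from the schedule: obstruction of justice $21,600; forgery $34,100.
Stacking rule: highest base plus $19,000 per additional charge. Highest is forgery at $34,100; 1 additional charge → +$19,000. Combined base = $53,100.
Net percentage adjustment: +5% +5% = +10%. $53,100 × 1.1 = $58,410.
$58,410 is within the $150,000 maximum.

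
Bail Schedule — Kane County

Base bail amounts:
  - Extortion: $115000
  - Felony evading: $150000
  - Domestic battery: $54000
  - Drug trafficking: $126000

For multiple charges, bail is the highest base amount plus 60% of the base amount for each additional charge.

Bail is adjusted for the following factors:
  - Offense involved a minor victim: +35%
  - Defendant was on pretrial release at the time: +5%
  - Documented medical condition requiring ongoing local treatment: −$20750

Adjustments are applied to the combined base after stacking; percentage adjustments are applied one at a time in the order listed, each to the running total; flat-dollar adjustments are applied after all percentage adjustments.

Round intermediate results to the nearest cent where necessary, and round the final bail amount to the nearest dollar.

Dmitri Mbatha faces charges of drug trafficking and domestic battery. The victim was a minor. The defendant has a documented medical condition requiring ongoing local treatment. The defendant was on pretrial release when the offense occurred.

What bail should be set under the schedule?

$203782

Base amounts from the schedule: drug trafficking $126000; domestic battery $54000.
Stacking rule: highest base plus 60% of each additional charge. Highest is drug trafficking at $126000. Additional: $54000 × 60% = $32400. Combined base = $126000 + $32400 = $158400.
Offense involved a minor victim (+35%): $158400 × 1.35 = $213840.
Defendant was on pretrial release at the time (+5%): $213840 × 1.05 = $224532.
Documented medical condition requiring ongoing local treatment (−$20750 flat): $224532 − $20750 = $203782.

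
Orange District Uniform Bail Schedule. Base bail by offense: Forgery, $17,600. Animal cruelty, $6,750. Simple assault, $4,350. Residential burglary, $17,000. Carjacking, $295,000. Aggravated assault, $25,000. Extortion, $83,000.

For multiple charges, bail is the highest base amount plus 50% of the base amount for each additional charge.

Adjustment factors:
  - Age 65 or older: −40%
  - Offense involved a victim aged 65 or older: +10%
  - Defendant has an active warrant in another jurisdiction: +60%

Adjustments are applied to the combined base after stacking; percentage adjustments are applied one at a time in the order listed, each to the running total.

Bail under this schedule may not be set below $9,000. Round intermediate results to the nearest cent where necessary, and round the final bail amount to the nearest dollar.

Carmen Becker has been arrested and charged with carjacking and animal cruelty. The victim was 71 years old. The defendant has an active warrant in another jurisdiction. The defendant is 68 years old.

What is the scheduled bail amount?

$315,084

Base amounts from the schedule: carjacking $295,000; animal cruelty $6,750.
Stacking rule: highest base plus 50% of each additional charge. Highest is carjacking at $295,000. Additional: $6,750 × 50% = $3,375. Combined base = $295,000 + $3,375 = $298,375.
Age 65 or older (−40%): $298,375 × 0.6 = $179,025.
Offense involved a victim aged 65 or older (+10%): $179,025 × 1.1 = $196,927.50.
Defendant has an active warrant in another jurisdiction (+60%): $196,927.50 × 1.6 = $315,084.
$315,084 is at or above the $9,000 minimum.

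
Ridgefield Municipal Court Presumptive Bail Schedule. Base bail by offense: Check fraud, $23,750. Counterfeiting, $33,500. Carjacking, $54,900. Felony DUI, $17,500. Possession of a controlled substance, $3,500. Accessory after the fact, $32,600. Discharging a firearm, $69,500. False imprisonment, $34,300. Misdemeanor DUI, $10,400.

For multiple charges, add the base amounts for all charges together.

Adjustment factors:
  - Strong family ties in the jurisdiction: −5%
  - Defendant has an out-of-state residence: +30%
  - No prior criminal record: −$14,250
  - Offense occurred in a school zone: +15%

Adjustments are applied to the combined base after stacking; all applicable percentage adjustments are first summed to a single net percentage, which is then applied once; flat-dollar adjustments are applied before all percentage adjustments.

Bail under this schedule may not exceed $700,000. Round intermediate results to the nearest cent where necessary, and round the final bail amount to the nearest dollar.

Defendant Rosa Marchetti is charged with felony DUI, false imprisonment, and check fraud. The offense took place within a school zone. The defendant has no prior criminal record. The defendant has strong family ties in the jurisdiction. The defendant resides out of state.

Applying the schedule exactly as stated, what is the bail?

Base amounts from the schedule: felony DUI $17,500; false imprisonment $34,300; check fraud $23,750.
Stacking rule: sum of all bases. $17,500 + $34,300 + $23,750 = $75,550.
No prior criminal record (−$14,250 flat): $75,550 − $14,250 = $61,300.
Net percentage adjustment: −5% +30% +15% = +40%. $61,300 × 1.4 = $85,820.
$85,820 is within the $700,000 maximum.

$85,820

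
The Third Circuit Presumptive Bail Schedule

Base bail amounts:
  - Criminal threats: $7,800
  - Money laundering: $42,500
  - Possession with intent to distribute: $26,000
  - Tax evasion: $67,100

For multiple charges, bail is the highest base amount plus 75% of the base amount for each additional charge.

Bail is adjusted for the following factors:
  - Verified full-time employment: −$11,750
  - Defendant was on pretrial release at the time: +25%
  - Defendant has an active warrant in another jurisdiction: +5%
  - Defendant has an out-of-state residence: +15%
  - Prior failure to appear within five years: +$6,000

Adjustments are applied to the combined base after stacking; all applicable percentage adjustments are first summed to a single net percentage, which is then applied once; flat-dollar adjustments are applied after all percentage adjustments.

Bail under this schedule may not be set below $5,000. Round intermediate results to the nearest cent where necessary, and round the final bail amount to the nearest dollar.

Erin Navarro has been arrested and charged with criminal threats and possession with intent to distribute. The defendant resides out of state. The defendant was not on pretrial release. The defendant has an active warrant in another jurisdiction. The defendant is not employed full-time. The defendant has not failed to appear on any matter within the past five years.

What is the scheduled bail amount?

$38,220

Base amounts from the schedule: criminal threats $7,800; possession with intent to distribute $26,000.
Stacking rule: highest base plus 75% of each additional charge. Highest is possession with intent to distribute at $26,000. Additional: $7,800 × 75% = $5,850. Combined base = $26,000 + $5,850 = $31,850.
Net percentage adjustment: +5% +15% = +20%. $31,850 × 1.2 = $38,220.
$38,220 is at or above the $5,000 minimum.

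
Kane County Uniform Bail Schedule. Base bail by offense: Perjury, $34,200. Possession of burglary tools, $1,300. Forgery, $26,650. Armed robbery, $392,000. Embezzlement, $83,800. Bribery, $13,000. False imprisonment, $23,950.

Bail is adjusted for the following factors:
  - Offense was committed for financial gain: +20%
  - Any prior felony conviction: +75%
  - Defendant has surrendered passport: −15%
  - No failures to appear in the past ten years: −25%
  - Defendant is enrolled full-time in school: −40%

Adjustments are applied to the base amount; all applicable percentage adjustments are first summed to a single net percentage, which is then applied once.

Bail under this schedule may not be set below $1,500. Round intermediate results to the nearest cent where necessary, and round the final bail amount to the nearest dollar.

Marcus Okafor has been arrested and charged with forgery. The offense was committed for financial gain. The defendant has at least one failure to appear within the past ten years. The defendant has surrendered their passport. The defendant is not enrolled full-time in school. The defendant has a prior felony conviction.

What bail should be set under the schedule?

Base amounts from the schedule: forgery $26,650.
Single charge. Combined base = $26,650.
Net percentage adjustment: +20% +75% −15% = +80%. $26,650 × 1.8 = $47,970.
$47,970 is at or above the $1,500 minimum.

$47,970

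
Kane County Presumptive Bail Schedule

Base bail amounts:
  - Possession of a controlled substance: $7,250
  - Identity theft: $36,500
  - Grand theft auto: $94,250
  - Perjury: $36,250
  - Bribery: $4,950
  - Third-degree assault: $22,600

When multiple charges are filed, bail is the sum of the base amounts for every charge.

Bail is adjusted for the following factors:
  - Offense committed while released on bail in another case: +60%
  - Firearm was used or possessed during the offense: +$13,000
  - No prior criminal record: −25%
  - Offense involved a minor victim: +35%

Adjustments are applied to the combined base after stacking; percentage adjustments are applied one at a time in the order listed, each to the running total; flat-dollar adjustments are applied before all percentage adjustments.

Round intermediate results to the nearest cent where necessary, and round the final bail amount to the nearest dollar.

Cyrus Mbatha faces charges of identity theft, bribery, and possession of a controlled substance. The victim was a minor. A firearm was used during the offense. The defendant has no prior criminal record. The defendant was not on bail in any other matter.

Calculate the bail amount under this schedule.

Base amounts from the schedule: identity theft $36,500; bribery $4,950; possession of a controlled substance $7,250.
Stacking rule: sum of all bases. $36,500 + $4,950 + $7,250 = $48,700.
Firearm was used or possessed during the offense (+$13,000 flat): $48,700 + $13,000 = $61,700.
No prior criminal record (−25%): $61,700 × 0.75 = $46,275.
Offense involved a minor victim (+35%): $46,275 × 1.35 = $62,471.25.
Rounded to the nearest dollar: $62,471.

$62,471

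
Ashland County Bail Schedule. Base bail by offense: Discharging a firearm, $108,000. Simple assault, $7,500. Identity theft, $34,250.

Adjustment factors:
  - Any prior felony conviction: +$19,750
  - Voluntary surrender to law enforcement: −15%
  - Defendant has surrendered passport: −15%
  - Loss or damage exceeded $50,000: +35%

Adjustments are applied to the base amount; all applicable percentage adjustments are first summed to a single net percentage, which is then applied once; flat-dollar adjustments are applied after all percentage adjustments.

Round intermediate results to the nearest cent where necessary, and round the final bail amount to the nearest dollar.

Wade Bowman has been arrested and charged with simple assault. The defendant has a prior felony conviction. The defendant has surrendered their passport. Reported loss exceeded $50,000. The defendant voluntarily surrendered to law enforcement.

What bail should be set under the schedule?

Base amounts from the schedule: simple assault $7,500.
Single charge. Combined base = $7,500.
Net percentage adjustment: −15% −15% +35% = +5%. $7,500 × 1.05 = $7,875.
Any prior felony conviction (+$19,750 flat): $7,875 + $19,750 = $27,625.

$27,625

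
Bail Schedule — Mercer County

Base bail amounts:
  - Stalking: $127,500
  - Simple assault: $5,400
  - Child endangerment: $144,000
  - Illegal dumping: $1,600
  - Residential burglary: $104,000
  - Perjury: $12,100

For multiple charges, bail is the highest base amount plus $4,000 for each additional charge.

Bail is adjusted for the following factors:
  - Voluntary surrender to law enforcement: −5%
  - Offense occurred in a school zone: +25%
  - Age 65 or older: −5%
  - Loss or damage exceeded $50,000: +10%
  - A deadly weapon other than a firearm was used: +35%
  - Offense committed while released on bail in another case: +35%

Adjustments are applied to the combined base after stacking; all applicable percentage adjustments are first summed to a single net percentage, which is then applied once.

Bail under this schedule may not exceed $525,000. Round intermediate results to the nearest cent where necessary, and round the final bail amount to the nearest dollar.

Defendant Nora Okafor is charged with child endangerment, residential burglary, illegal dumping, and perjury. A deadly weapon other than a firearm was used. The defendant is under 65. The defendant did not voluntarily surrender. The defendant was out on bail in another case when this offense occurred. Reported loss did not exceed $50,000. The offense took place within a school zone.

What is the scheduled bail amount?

Base amounts from the schedule: child endangerment $144,000; residential burglary $104,000; illegal dumping $1,600; perjury $12,100.
Stacking rule: highest base plus $4,000 per additional charge. Highest is child endangerment at $144,000; 3 additional charges → +$12,000. Combined base = $156,000.
Net percentage adjustment: +25% +35% +35% = +95%. $156,000 × 1.95 = $304,200.
$304,200 is within the $525,000 maximum.

$304,200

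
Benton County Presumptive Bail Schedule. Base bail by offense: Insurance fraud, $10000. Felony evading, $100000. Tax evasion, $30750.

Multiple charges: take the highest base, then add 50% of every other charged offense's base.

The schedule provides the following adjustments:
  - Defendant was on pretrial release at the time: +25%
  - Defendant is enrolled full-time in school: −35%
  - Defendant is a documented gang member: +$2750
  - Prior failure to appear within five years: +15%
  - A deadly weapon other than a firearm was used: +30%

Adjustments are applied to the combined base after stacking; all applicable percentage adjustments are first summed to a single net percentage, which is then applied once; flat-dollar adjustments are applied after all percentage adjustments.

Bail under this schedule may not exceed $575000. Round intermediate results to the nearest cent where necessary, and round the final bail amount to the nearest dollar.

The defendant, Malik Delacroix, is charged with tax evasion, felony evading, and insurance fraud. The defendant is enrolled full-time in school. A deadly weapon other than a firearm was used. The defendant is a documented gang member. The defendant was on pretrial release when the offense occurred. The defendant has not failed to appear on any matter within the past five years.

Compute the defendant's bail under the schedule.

$147200

Base amounts from the schedule: tax evasion $30750; felony evading $100000; insurance fraud $10000.
Stacking rule: highest base plus 50% of each additional charge. Highest is felony evading at $100000. Additional: $30750 × 50% = $15375; $10000 × 50% = $5000. Combined base = $100000 + $20375 = $120375.
Net percentage adjustment: +25% −35% +30% = +20%. $120375 × 1.2 = $144450.
Defendant is a documented gang member (+$2750 flat): $144450 + $2750 = $147200.
$147200 is within the $575000 maximum.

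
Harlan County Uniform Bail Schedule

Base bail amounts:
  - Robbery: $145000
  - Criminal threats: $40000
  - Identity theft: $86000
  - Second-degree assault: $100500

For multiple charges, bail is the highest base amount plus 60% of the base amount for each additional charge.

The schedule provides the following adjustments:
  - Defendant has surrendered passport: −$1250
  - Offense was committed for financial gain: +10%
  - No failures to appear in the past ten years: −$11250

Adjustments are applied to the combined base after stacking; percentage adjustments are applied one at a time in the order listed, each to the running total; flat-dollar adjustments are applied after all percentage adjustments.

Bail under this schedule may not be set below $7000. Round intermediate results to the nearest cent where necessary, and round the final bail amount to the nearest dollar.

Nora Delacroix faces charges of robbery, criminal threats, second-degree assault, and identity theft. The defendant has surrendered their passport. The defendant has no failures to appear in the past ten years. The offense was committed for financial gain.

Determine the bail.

Base amounts from the schedule: robbery $145000; criminal threats $40000; second-degree assault $100500; identity theft $86000.
Stacking rule: highest base plus 60% of each additional charge. Highest is robbery at $145000. Additional: $40000 × 60% = $24000; $100500 × 60% = $60300; $86000 × 60% = $51600. Combined base = $145000 + $135900 = $280900.
Offense was committed for financial gain (+10%): $280900 × 1.1 = $308990.
Defendant has surrendered passport (−$1250 flat): $308990 − $1250 = $307740.
No failures to appear in the past ten years (−$11250 flat): $307740 − $11250 = $296490.
$296490 is at or above the $7000 minimum.

$296490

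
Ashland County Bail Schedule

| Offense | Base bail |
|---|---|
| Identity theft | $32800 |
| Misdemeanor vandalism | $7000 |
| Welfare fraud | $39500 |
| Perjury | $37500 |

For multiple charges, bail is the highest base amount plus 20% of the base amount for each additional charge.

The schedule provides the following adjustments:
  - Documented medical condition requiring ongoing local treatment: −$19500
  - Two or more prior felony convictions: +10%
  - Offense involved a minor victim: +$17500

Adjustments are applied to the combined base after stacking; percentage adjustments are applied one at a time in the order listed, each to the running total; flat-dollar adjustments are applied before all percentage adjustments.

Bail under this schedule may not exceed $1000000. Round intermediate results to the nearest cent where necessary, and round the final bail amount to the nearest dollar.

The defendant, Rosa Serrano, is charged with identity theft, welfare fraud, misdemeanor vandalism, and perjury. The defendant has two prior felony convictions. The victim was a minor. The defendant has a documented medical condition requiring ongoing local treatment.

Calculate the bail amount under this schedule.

Base amounts from the schedule: identity theft $32800; welfare fraud $39500; misdemeanor vandalism $7000; perjury $37500.
Stacking rule: highest base plus 20% of each additional charge. Highest is welfare fraud at $39500. Additional: $32800 × 20% = $6560; $7000 × 20% = $1400; $37500 × 20% = $7500. Combined base = $39500 + $15460 = $54960.
Documented medical condition requiring ongoing local treatment (−$19500 flat): $54960 − $19500 = $35460.
Offense involved a minor victim (+$17500 flat): $35460 + $17500 = $52960.
Two or more prior felony convictions (+10%): $52960 × 1.1 = $58256.
$58256 is within the $1000000 maximum.

$58256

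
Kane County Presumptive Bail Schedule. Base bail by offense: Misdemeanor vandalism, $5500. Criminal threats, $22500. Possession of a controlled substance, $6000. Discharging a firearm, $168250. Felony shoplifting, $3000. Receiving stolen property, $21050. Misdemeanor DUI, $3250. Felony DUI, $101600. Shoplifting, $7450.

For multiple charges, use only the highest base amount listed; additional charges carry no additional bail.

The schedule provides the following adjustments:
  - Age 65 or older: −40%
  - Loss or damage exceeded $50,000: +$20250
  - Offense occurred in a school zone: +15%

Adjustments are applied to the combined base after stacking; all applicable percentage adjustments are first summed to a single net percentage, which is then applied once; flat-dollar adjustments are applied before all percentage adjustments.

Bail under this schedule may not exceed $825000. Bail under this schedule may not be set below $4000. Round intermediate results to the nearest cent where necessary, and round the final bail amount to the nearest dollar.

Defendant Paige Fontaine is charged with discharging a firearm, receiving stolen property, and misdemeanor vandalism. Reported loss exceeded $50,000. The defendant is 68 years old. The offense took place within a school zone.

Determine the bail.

Base amounts from the schedule: discharging a firearm $168250; receiving stolen property $21050; misdemeanor vandalism $5500.
Stacking rule: use the highest base only. Highest is discharging a firearm at $168250. Combined base = $168250.
Loss or damage exceeded $50,000 (+$20250 flat): $168250 + $20250 = $188500.
Net percentage adjustment: −40% +15% = −25%. $188500 × 0.75 = $141375.
$141375 is within the $825000 maximum.
$141375 is at or above the $4000 minimum.

$141375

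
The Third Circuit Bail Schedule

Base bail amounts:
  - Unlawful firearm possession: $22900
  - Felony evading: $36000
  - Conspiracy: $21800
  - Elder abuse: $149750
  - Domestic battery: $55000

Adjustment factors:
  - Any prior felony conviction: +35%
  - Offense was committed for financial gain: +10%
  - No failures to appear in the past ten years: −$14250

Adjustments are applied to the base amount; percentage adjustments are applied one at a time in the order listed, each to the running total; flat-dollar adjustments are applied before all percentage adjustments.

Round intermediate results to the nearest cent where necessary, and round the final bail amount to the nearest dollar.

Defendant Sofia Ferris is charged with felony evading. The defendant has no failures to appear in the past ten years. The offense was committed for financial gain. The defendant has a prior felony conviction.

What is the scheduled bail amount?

Base amounts from the schedule: felony evading $36000.
Single charge. Combined base = $36000.
No failures to appear in the past ten years (−$14250 flat): $36000 − $14250 = $21750.
Any prior felony conviction (+35%): $21750 × 1.35 = $29362.50.
Offense was committed for financial gain (+10%): $29362.50 × 1.1 = $32298.75.
Rounded to the nearest dollar: $32299.

$32299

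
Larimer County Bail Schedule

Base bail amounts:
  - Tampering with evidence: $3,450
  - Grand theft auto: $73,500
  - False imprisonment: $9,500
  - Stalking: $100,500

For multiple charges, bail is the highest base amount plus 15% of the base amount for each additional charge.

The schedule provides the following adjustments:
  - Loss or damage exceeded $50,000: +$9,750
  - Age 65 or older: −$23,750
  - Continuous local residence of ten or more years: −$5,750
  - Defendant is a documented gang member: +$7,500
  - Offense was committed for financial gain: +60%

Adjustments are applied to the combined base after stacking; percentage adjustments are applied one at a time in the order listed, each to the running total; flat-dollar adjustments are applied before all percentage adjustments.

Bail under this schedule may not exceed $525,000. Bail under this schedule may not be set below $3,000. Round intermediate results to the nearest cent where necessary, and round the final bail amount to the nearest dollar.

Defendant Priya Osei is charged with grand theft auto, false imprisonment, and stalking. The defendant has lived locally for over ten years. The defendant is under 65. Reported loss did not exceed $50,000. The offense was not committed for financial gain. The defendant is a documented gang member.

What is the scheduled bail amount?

Base amounts from the schedule: grand theft auto $73,500; false imprisonment $9,500; stalking $100,500.
Stacking rule: highest base plus 15% of each additional charge. Highest is stalking at $100,500. Additional: $73,500 × 15% = $11,025; $9,500 × 15% = $1,425. Combined base = $100,500 + $12,450 = $112,950.
Continuous local residence of ten or more years (−$5,750 flat): $112,950 − $5,750 = $107,200.
Defendant is a documented gang member (+$7,500 flat): $107,200 + $7,500 = $114,700.
$114,700 is within the $525,000 maximum.
$114,700 is at or above the $3,000 minimum.

$114,700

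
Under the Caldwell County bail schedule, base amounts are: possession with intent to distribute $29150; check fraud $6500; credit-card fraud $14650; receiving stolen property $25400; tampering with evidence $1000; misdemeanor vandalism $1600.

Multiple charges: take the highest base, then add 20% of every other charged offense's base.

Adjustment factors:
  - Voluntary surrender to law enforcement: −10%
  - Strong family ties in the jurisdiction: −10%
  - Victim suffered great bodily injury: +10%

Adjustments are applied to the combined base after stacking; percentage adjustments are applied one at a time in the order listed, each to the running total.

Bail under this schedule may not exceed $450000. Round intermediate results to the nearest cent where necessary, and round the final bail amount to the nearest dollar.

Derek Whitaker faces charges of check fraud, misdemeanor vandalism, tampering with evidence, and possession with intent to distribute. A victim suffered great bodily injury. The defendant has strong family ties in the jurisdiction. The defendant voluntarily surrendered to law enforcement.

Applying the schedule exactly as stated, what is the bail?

$27594

Base amounts from the schedule: check fraud $6500; misdemeanor vandalism $1600; tampering with evidence $1000; possession with intent to distribute $29150.
Stacking rule: highest base plus 20% of each additional charge. Highest is possession with intent to distribute at $29150. Additional: $6500 × 20% = $1300; $1600 × 20% = $320; $1000 × 20% = $200. Combined base = $29150 + $1820 = $30970.
Voluntary surrender to law enforcement (−10%): $30970 × 0.9 = $27873.
Strong family ties in the jurisdiction (−10%): $27873 × 0.9 = $25085.70.
Victim suffered great bodily injury (+10%): $25085.70 × 1.1 = $27594.27.
$27594.27 is within the $450000 maximum.
Rounded to the nearest dollar: $27594.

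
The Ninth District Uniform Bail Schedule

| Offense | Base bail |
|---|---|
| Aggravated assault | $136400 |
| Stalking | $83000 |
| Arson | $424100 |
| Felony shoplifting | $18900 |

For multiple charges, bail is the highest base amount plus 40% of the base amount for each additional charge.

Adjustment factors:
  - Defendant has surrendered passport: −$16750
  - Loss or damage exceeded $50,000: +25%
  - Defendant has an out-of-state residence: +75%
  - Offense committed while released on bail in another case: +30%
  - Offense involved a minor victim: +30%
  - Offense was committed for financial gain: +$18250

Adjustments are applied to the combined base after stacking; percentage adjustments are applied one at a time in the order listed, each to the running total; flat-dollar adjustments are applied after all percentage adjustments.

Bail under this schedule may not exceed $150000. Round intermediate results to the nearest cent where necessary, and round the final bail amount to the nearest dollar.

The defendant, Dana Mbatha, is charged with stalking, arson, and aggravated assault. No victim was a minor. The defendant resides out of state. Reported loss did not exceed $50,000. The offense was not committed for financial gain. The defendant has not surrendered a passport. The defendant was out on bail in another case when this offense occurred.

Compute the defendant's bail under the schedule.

$150000

Base amounts from the schedule: stalking $83000; arson $424100; aggravated assault $136400.
Stacking rule: highest base plus 40% of each additional charge. Highest is arson at $424100. Additional: $83000 × 40% = $33200; $136400 × 40% = $54560. Combined base = $424100 + $87760 = $511860.
Defendant has an out-of-state residence (+75%): $511860 × 1.75 = $895755.
Offense committed while released on bail in another case (+30%): $895755 × 1.3 = $1164481.50.
Result $1164481.50 exceeds the maximum of $150000; bail is capped at $150000.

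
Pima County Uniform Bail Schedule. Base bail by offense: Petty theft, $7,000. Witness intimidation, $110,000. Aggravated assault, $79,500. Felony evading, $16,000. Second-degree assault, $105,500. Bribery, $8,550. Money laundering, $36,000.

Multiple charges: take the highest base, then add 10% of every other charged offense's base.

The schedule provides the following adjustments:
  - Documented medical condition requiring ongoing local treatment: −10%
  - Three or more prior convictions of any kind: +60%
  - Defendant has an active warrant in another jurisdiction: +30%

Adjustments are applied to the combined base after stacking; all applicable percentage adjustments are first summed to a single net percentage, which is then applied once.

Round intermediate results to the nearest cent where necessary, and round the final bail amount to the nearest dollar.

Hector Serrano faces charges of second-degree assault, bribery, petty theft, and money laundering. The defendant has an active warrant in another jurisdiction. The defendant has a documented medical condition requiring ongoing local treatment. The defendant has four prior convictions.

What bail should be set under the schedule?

$199,179

Base amounts from the schedule: second-degree assault $105,500; bribery $8,550; petty theft $7,000; money laundering $36,000.
Stacking rule: highest base plus 10% of each additional charge. Highest is second-degree assault at $105,500. Additional: $8,550 × 10% = $855; $7,000 × 10% = $700; $36,000 × 10% = $3,600. Combined base = $105,500 + $5,155 = $110,655.
Net percentage adjustment: −10% +60% +30% = +80%. $110,655 × 1.8 = $199,179.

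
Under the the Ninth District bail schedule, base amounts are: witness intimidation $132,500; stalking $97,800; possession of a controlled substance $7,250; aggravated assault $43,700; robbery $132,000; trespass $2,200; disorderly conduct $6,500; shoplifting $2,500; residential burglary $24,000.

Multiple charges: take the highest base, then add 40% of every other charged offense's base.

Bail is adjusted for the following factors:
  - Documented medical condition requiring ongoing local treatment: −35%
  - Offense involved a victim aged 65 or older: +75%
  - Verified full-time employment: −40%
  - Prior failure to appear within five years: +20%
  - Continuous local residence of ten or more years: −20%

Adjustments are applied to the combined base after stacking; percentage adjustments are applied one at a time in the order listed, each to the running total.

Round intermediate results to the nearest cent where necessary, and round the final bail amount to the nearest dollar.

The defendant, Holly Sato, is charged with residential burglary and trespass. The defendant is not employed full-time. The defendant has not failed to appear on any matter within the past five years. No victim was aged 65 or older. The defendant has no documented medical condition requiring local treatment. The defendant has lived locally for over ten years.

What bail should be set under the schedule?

$19,904

Base amounts from the schedule: residential burglary $24,000; trespass $2,200.
Stacking rule: highest base plus 40% of each additional charge. Highest is residential burglary at $24,000. Additional: $2,200 × 40% = $880. Combined base = $24,000 + $880 = $24,880.
Continuous local residence of ten or more years (−20%): $24,880 × 0.8 = $19,904.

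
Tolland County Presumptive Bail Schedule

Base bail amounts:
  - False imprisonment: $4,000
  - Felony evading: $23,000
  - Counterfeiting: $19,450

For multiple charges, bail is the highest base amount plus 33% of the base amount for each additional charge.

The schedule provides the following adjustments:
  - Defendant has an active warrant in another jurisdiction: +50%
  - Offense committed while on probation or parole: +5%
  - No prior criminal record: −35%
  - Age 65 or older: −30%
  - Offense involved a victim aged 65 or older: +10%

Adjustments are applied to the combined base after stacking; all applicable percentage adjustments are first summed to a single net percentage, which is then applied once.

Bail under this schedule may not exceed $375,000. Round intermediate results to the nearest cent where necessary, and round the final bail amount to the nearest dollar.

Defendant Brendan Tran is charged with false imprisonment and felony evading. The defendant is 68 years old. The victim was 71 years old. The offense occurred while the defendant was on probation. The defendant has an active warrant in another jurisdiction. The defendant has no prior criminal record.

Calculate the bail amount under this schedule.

$24,320

Base amounts from the schedule: false imprisonment $4,000; felony evading $23,000.
Stacking rule: highest base plus 33% of each additional charge. Highest is felony evading at $23,000. Additional: $4,000 × 33% = $1,320. Combined base = $23,000 + $1,320 = $24,320.
Net percentage adjustment: +50% +5% −35% −30% +10% = +0%. $24,320 × 1 = $24,320.
$24,320 is within the $375,000 maximum.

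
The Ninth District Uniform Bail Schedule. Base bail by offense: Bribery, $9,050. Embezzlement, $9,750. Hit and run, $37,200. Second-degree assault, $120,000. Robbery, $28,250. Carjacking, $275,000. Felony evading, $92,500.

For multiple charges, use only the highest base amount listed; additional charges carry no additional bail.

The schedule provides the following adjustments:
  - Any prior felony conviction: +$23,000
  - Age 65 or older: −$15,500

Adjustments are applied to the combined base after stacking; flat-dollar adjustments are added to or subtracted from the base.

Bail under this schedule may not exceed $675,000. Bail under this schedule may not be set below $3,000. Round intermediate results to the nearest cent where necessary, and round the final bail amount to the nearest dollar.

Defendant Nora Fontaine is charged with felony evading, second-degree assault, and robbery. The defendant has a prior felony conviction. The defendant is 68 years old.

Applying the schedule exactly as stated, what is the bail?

Base amounts from the schedule: felony evading $92,500; second-degree assault $120,000; robbery $28,250.
Stacking rule: use the highest base only. Highest is second-degree assault at $120,000. Combined base = $120,000.
Any prior felony conviction (+$23,000 flat): $120,000 + $23,000 = $143,000.
Age 65 or older (−$15,500 flat): $143,000 − $15,500 = $127,500.
$127,500 is within the $675,000 maximum.
$127,500 is at or above the $3,000 minimum.

$127,500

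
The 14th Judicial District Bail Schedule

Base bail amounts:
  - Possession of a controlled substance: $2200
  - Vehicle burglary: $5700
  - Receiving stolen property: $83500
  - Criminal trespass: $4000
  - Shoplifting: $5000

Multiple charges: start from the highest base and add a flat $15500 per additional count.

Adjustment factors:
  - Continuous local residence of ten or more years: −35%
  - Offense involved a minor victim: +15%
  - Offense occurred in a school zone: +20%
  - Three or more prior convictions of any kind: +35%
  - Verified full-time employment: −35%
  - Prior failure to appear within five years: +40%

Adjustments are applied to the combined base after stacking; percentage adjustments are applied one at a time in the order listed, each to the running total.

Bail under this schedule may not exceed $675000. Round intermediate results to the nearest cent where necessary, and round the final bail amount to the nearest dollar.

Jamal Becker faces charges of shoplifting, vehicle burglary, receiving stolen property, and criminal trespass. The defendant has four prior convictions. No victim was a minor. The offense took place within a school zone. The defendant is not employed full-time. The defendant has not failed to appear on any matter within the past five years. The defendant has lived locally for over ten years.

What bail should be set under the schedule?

$136890

Base amounts from the schedule: shoplifting $5000; vehicle burglary $5700; receiving stolen property $83500; criminal trespass $4000.
Stacking rule: highest base plus $15500 per additional charge. Highest is receiving stolen property at $83500; 3 additional charges → +$46500. Combined base = $130000.
Continuous local residence of ten or more years (−35%): $130000 × 0.65 = $84500.
Offense occurred in a school zone (+20%): $84500 × 1.2 = $101400.
Three or more prior convictions of any kind (+35%): $101400 × 1.35 = $136890.
$136890 is within the $675000 maximum.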